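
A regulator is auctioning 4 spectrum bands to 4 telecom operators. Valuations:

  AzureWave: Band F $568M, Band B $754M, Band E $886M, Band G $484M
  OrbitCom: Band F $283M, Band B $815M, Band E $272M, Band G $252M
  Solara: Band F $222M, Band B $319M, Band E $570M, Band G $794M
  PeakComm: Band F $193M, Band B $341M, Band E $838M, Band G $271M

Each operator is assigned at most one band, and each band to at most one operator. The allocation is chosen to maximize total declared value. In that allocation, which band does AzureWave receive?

Optimal: AzureWave→Band F ($568M), OrbitCom→Band B ($815M), Solara→Band G ($794M), PeakComm→Band E ($838M) — total 568+815+794+838 = $3015M.
Row-greedy (each operator in turn takes its best remaining band) gives $2688M, worse by 327.
Next-best assignment: AzureWave→Band E, OrbitCom→Band B, Solara→Band G, PeakComm→Band F = $2688M.
No other one-to-one assignment exceeds $3015M.
AzureWave's own top band is Band E ($886M), but forcing AzureWave→Band E and reassigning the rest optimally gives only $2688M — worse by 327.

AzureWave receives Band F.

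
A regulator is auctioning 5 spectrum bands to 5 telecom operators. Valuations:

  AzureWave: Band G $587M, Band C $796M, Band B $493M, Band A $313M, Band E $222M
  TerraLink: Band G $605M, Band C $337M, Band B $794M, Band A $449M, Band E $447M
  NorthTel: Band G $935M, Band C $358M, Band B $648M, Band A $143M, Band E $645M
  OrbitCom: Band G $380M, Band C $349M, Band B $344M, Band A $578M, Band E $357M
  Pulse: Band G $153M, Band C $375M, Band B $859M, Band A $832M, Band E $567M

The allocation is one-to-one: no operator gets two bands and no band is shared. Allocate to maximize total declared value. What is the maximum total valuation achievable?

Treat this as an assignment problem: match each operator to one band.
Optimal: AzureWave→Band C ($796M), TerraLink→Band B ($794M), NorthTel→Band G ($935M), OrbitCom→Band E ($357M), Pulse→Band A ($832M) — total 796+794+935+357+832 = $3714M.

Max total: $3714M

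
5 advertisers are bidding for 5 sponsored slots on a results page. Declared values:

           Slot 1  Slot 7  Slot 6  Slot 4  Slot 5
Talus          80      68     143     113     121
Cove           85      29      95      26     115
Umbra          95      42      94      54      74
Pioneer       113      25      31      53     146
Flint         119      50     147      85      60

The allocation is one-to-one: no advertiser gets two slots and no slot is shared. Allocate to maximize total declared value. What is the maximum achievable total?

Max total: $533

This is the linear assignment problem.
Optimal: Talus→Slot 4 ($113), Cove→Slot 1 ($85), Umbra→Slot 7 ($42), Pioneer→Slot 5 ($146), Flint→Slot 6 ($147) — total 113+85+42+146+147 = $533.
Max-entry greedy (repeatedly take the single best remaining cell) gives $530, worse by 3.
Swapping Talus↔Flint (Talus→Slot 6 $143, Flint→Slot 4 $85) loses 32.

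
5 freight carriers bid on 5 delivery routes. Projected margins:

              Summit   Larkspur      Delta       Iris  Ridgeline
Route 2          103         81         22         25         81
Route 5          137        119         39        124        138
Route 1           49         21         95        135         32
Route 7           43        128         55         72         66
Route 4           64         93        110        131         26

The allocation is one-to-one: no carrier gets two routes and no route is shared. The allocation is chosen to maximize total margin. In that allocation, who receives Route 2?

Optimal: Summit→Route 2 ($103k), Larkspur→Route 7 ($128k), Delta→Route 4 ($110k), Iris→Route 1 ($135k), Ridgeline→Route 5 ($138k) — total 103+128+110+135+138 = $614k.
Next-best assignment: Summit→Route 2, Larkspur→Route 7, Delta→Route 1, Iris→Route 4, Ridgeline→Route 5 = $595k.
Swapping Delta↔Larkspur (Delta→Route 7 $55k, Larkspur→Route 4 $93k) loses 90.
Checked against all permutations: $614k is optimal.
Summit's own top route is Route 5 ($137k), but forcing Summit→Route 5 and reassigning the rest optimally gives only $591k — worse by 23.

Summit receives Route 2.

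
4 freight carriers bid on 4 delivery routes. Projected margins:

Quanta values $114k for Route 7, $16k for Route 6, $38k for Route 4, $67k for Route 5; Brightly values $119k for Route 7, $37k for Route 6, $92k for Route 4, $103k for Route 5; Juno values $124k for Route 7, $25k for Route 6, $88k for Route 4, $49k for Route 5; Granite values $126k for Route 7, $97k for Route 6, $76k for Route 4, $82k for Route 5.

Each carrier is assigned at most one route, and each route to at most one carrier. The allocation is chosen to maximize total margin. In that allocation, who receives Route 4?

Juno receives Route 4.

Optimal: Quanta→Route 7 ($114k), Brightly→Route 5 ($103k), Juno→Route 4 ($88k), Granite→Route 6 ($97k) — total 114+103+88+97 = $402k.
Max-entry greedy (repeatedly take the single best remaining cell) gives $333k, worse by 69.
Next-best assignment: Quanta→Route 5, Brightly→Route 4, Juno→Route 7, Granite→Route 6 = $380k.
Juno's own top route is Route 7 ($124k), but forcing Juno→Route 7 and reassigning the rest optimally gives only $380k — worse by 22.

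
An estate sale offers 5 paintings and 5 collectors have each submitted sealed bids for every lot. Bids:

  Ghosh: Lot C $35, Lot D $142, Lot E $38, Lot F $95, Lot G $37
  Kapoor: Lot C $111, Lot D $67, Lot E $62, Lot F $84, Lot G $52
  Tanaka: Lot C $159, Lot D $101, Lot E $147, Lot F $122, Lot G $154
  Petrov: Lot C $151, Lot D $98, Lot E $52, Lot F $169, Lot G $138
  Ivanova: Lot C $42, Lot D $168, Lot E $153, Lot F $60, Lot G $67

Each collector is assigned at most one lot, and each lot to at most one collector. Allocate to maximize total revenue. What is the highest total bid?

Optimal: Ghosh→Lot D ($142), Kapoor→Lot C ($111), Tanaka→Lot G ($154), Petrov→Lot F ($169), Ivanova→Lot E ($153) — total 142+111+154+169+153 = $729.
Column-greedy (each lot in turn goes to its best remaining collector) gives $595, worse by 134.

Maximum total: $729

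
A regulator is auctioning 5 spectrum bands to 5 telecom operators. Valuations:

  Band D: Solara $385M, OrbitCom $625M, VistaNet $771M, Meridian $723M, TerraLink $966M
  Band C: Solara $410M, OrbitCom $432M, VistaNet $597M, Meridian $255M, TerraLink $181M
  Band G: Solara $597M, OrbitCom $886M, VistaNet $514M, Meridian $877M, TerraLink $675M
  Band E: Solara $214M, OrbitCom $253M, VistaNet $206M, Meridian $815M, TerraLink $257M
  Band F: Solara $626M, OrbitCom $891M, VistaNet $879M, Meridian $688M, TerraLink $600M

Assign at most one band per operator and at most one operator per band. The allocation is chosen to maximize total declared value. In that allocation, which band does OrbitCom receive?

Optimal: Solara→Band C ($410M), OrbitCom→Band G ($886M), VistaNet→Band F ($879M), Meridian→Band E ($815M), TerraLink→Band D ($966M) — total 410+886+879+815+966 = $3956M.
Column-greedy (each band in turn goes to its best remaining operator) gives $3890M, worse by 66.
Every other assignment is strictly worse.
OrbitCom's own top band is Band F ($891M), but forcing OrbitCom→Band F and reassigning the rest optimally gives only $3866M — worse by 90.

OrbitCom receives Band G.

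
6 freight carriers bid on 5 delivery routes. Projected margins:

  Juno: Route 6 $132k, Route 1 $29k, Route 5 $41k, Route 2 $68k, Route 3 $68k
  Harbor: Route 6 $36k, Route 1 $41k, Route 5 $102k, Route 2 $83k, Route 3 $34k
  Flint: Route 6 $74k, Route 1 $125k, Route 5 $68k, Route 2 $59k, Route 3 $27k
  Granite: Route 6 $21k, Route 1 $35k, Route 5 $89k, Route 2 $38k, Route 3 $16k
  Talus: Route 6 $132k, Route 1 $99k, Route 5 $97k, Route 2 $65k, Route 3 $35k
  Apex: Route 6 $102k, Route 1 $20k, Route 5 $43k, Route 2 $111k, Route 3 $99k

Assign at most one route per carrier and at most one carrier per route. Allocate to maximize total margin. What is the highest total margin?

Maximum total: $538k

Optimal: Talus→Route 6 ($132k), Flint→Route 1 ($125k), Harbor→Route 5 ($102k), Apex→Route 2 ($111k), Juno→Route 3 ($68k) — total 132+125+102+111+68 = $538k.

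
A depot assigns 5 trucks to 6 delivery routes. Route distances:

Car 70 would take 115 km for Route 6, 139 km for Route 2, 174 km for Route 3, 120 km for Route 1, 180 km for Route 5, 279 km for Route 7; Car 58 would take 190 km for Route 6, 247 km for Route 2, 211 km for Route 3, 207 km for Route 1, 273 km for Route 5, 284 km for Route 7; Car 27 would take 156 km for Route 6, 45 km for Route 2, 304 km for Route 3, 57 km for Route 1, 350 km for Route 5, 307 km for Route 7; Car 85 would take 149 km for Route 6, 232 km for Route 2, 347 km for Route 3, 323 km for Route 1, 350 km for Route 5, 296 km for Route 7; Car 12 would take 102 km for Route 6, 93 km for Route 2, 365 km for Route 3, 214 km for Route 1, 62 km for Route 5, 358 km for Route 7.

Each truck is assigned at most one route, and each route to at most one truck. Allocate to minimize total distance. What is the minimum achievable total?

Min total: 587 km

Treat this as an assignment problem: match each truck to one route.
Optimal: Car 70→Route 1 (120 km), Car 58→Route 3 (211 km), Car 27→Route 2 (45 km), Car 85→Route 6 (149 km), Car 12→Route 5 (62 km) — total 120+211+45+149+62 = 587 km.
Column-greedy (each route in turn goes to its cheapest remaining truck) gives 878 km, worse by 291.
Checked against all permutations: 587 km is optimal.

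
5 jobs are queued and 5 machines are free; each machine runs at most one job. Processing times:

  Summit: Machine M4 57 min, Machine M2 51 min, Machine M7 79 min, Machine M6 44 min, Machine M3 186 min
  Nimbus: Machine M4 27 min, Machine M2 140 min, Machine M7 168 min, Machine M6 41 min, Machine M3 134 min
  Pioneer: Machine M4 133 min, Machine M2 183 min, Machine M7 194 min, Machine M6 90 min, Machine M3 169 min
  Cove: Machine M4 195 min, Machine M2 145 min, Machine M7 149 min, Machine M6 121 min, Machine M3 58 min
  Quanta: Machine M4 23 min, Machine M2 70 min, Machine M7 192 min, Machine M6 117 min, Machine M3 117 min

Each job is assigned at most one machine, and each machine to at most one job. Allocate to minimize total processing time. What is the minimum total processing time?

This is a one-to-one assignment (minimum-cost bipartite matching).
Optimal: Summit→Machine M7 (79 min), Nimbus→Machine M4 (27 min), Pioneer→Machine M6 (90 min), Cove→Machine M3 (58 min), Quanta→Machine M2 (70 min) — total 79+27+90+58+70 = 324 min.
Row-greedy (each job in turn takes its cheapest remaining machine) gives 577 min, worse by 253.
Swapping Pioneer↔Nimbus (Pioneer→Machine M4 133 min, Nimbus→Machine M6 41 min) adds 57.

Min total: 324 min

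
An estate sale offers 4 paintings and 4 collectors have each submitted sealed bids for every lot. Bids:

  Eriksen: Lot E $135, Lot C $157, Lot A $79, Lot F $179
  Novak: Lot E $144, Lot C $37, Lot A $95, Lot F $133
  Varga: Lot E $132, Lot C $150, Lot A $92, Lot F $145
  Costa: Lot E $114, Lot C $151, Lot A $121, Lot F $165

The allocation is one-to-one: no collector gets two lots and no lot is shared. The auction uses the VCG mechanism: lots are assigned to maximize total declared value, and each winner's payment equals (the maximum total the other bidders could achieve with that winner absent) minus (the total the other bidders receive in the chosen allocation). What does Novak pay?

Novak pays $12.

Efficient allocation: Eriksen→Lot F ($179), Novak→Lot E ($144), Varga→Lot C ($150), Costa→Lot A ($121); total welfare W = $594.
Novak receives Lot E at value $144, so the others get W − 144 = $450.
Without Novak: best allocation of the remaining 3 bidders over all 4 lots is Eriksen→Lot F ($179), Varga→Lot E ($132), Costa→Lot C ($151), total $462.
VCG payment = (others' best without Novak) − (others' welfare with Novak) = 462 − 450 = $12.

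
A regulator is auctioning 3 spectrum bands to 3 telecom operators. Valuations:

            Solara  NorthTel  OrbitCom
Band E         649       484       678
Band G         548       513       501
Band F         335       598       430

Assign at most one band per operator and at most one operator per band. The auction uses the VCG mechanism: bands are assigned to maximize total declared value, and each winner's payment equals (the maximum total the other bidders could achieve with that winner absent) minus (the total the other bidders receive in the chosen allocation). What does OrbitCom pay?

Efficient allocation: Solara→Band G ($548M), NorthTel→Band F ($598M), OrbitCom→Band E ($678M); total welfare W = $1824M.
OrbitCom receives Band E at value $678M, so the others get W − 678 = $1146M.
Without OrbitCom: best allocation of the remaining 2 bidders over all 3 bands is Solara→Band E ($649M), NorthTel→Band F ($598M), total $1247M.
VCG payment = (others' best without OrbitCom) − (others' welfare with OrbitCom) = 1247 − 1146 = $101M.

OrbitCom pays $101M.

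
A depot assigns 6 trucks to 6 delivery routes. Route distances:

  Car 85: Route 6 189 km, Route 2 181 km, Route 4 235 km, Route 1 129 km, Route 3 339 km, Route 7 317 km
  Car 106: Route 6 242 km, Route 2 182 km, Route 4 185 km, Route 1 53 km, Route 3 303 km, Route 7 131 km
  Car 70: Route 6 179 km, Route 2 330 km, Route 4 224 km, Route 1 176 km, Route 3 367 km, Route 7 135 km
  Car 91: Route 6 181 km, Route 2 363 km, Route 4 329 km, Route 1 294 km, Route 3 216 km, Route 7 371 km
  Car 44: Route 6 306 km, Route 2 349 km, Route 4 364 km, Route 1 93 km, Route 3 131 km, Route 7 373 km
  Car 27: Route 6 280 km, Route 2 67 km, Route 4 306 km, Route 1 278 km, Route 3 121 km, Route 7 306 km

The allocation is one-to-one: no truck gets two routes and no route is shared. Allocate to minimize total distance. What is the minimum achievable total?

Minimum total: 802 km

Treat this as an assignment problem: match each truck to one route.
Optimal: Car 85→Route 4 (235 km), Car 106→Route 1 (53 km), Car 70→Route 7 (135 km), Car 91→Route 6 (181 km), Car 44→Route 3 (131 km), Car 27→Route 2 (67 km) — total 235+53+135+181+131+67 = 802 km.
Column-greedy (each route in turn goes to its cheapest remaining truck) gives 1057 km, worse by 255.
Swapping Car 106↔Car 44 (Car 106→Route 3 303 km, Car 44→Route 1 93 km) adds 212.
Every other assignment is strictly worse.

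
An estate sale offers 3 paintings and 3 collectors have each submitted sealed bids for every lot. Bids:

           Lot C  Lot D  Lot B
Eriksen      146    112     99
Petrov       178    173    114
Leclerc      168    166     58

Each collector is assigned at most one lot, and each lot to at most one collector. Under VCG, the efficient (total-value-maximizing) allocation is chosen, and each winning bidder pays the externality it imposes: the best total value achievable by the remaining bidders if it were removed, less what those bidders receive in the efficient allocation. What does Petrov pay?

Efficient allocation: Eriksen→Lot B ($99), Petrov→Lot C ($178), Leclerc→Lot D ($166); total welfare W = $443.
Petrov receives Lot C at value $178, so the others get W − 178 = $265.
Without Petrov: best allocation of the remaining 2 bidders over all 3 lots is Eriksen→Lot C ($146), Leclerc→Lot D ($166), total $312.
VCG payment = (others' best without Petrov) − (others' welfare with Petrov) = 312 − 265 = $47.

Petrov pays $47.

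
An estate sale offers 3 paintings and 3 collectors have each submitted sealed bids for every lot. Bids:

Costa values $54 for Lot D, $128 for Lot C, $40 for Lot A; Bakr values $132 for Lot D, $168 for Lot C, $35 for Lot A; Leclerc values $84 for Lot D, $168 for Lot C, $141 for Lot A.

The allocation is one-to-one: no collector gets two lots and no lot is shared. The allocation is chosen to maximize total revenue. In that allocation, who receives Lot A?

Leclerc receives Lot A.

Optimal: Costa→Lot C ($128), Bakr→Lot D ($132), Leclerc→Lot A ($141) — total 128+132+141 = $401.
Max-entry greedy (repeatedly take the single best remaining cell) gives $363, worse by 38.
Next-best assignment: Costa→Lot D, Bakr→Lot C, Leclerc→Lot A = $363.
Every other assignment is strictly worse.
Leclerc's own top lot is Lot C ($168), but forcing Leclerc→Lot C and reassigning the rest optimally gives only $340 — worse by 61.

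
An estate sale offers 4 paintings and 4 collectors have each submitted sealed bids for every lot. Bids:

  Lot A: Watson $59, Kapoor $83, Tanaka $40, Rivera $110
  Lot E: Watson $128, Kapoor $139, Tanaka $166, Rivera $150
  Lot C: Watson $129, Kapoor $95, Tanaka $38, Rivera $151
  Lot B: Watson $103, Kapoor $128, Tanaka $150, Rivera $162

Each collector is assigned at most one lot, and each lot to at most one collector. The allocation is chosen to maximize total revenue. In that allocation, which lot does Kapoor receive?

Kapoor receives Lot A.

Optimal: Watson→Lot C ($129), Kapoor→Lot A ($83), Tanaka→Lot E ($166), Rivera→Lot B ($162) — total 129+83+166+162 = $540.
Row-greedy (each collector in turn takes its best remaining lot) gives $528, worse by 12.
Next-best assignment: Watson→Lot C, Kapoor→Lot B, Tanaka→Lot E, Rivera→Lot A = $533.
Kapoor's own top lot is Lot E ($139), but forcing Kapoor→Lot E and reassigning the rest optimally gives only $528 — worse by 12.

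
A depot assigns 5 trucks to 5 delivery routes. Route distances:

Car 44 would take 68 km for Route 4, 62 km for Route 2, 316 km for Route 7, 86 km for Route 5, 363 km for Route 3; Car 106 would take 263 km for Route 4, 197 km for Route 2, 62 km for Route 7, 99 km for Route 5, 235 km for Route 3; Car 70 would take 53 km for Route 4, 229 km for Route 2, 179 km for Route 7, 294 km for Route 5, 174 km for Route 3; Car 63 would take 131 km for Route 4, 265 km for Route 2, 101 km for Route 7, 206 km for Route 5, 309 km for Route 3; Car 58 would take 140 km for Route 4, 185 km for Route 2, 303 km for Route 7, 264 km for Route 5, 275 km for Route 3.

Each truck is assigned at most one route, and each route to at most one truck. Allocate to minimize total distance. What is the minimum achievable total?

Minimum total: 576 km

Treat this as an assignment problem: match each truck to one route.
Optimal: Car 44→Route 2 (62 km), Car 106→Route 5 (99 km), Car 70→Route 3 (174 km), Car 63→Route 7 (101 km), Car 58→Route 4 (140 km) — total 62+99+174+101+140 = 576 km.
Min-entry greedy (repeatedly take the single cheapest remaining cell) gives 658 km, worse by 82.
No other one-to-one assignment undercuts 576 km.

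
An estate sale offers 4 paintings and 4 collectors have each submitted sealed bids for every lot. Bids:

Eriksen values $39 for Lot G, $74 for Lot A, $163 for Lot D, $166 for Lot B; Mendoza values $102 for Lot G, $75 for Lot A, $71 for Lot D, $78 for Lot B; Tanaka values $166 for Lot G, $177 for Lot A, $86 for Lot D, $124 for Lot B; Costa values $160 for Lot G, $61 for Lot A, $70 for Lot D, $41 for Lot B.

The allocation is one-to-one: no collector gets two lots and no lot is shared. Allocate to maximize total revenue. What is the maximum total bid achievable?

This is the linear assignment problem.
Optimal: Eriksen→Lot D ($163), Mendoza→Lot B ($78), Tanaka→Lot A ($177), Costa→Lot G ($160) — total 163+78+177+160 = $578.
Max-entry greedy (repeatedly take the single best remaining cell) gives $574, worse by 4.
Next-best assignment: Eriksen→Lot B, Mendoza→Lot D, Tanaka→Lot A, Costa→Lot G = $574.
No other one-to-one assignment exceeds $578.

Max total: $578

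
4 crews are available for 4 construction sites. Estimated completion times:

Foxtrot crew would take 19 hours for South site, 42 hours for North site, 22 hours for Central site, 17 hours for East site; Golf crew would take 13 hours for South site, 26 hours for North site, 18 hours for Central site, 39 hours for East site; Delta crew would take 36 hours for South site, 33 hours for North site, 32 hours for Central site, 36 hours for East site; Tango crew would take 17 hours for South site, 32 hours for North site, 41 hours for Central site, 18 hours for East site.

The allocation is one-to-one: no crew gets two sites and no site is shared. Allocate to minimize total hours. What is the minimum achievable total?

Treat this as an assignment problem: match each crew to one site.
Optimal: Foxtrot crew→East site (17 hours), Golf crew→Central site (18 hours), Delta crew→North site (33 hours), Tango crew→South site (17 hours) — total 17+18+33+17 = 85 hours.
Column-greedy (each site in turn goes to its cheapest remaining crew) gives 103 hours, worse by 18.
Next-best assignment: Foxtrot crew→Central site, Golf crew→South site, Delta crew→North site, Tango crew→East site = 86 hours.

Minimum total: 85 hours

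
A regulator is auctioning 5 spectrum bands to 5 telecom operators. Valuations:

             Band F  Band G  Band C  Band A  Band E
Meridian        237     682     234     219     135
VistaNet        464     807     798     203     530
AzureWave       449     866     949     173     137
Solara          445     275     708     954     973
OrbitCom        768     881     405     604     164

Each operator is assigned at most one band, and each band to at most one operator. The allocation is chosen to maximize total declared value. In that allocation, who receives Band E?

This is a one-to-one assignment (maximum-weight bipartite matching).
Optimal: Meridian→Band G ($682M), VistaNet→Band E ($530M), AzureWave→Band C ($949M), Solara→Band A ($954M), OrbitCom→Band F ($768M) — total 682+530+949+954+768 = $3883M.
Column-greedy (each band in turn goes to its best remaining operator) gives $3521M, worse by 362.
Swapping AzureWave↔Meridian (AzureWave→Band G $866M, Meridian→Band C $234M) loses 531.
No other one-to-one assignment exceeds $3883M.
VistaNet's own top band is Band G ($807M), but forcing VistaNet→Band G and reassigning the rest optimally gives only $3716M — worse by 167.

VistaNet receives Band E.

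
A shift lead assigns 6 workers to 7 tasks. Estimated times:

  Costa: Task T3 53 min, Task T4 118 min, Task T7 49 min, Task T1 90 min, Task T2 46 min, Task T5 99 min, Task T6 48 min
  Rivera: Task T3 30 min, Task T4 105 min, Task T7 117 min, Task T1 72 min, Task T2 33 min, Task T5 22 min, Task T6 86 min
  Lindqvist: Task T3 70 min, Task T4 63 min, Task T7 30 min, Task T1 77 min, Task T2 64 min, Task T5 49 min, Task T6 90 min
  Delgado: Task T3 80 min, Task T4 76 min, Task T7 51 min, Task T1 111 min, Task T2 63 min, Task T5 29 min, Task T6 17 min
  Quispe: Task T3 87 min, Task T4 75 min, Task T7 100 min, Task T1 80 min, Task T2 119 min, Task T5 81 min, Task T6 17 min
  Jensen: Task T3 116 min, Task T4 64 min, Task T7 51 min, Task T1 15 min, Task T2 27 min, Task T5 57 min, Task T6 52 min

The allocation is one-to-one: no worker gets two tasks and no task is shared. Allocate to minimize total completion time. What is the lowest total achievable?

Minimum total: 167 min

This is a one-to-one assignment (minimum-cost bipartite matching).
Optimal: Costa→Task T2 (46 min), Rivera→Task T3 (30 min), Lindqvist→Task T7 (30 min), Delgado→Task T5 (29 min), Quispe→Task T6 (17 min), Jensen→Task T1 (15 min) — total 46+30+30+29+17+15 = 167 min.
Swapping Jensen↔Costa (Jensen→Task T2 27 min, Costa→Task T1 90 min) adds 56.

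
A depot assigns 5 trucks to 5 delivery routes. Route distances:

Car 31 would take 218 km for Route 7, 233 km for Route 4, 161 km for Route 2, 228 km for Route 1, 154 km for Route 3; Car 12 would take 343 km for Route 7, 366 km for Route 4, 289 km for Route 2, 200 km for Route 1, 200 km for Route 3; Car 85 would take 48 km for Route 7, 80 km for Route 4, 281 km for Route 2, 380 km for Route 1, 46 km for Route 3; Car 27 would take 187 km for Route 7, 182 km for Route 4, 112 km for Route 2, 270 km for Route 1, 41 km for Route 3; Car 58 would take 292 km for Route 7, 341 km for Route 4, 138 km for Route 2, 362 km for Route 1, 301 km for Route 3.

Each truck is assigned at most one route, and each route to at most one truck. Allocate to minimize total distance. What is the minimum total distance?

Min total: 660 km

Optimal: Car 31→Route 4 (233 km), Car 12→Route 1 (200 km), Car 85→Route 7 (48 km), Car 27→Route 3 (41 km), Car 58→Route 2 (138 km) — total 233+200+48+41+138 = 660 km.
Row-greedy (each truck in turn takes its cheapest remaining route) gives 855 km, worse by 195.
Next-best assignment: Car 31→Route 7, Car 12→Route 1, Car 85→Route 4, Car 27→Route 3, Car 58→Route 2 = 677 km.
Checked against all permutations: 660 km is optimal.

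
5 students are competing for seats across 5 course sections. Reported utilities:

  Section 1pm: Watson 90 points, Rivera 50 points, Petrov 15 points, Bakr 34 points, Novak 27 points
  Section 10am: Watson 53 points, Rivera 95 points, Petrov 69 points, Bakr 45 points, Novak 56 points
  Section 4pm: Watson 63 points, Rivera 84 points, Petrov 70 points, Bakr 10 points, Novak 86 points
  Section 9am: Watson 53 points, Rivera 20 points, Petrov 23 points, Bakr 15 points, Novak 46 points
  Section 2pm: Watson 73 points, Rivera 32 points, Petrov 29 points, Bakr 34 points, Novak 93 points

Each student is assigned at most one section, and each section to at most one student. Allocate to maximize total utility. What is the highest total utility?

Optimal: Watson→Section 1pm (90 points), Rivera→Section 10am (95 points), Petrov→Section 4pm (70 points), Bakr→Section 9am (15 points), Novak→Section 2pm (93 points) — total 90+95+70+15+93 = 363 points.
Row-greedy (each student in turn takes its best remaining section) gives 335 points, worse by 28.
Every other assignment is strictly worse.

Maximum total: 363 points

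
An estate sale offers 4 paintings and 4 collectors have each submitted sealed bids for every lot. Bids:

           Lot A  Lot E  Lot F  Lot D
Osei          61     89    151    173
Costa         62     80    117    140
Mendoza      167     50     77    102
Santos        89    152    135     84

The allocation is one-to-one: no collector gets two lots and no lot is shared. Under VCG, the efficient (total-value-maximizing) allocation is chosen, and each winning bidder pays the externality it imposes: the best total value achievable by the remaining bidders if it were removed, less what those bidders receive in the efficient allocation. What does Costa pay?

Efficient allocation: Osei→Lot F ($151), Costa→Lot D ($140), Mendoza→Lot A ($167), Santos→Lot E ($152); total welfare W = $610.
Costa receives Lot D at value $140, so the others get W − 140 = $470.
Without Costa: best allocation of the remaining 3 bidders over all 4 lots is Osei→Lot D ($173), Mendoza→Lot A ($167), Santos→Lot E ($152), total $492.
VCG payment = (others' best without Costa) − (others' welfare with Costa) = 492 − 470 = $22.

Costa pays $22.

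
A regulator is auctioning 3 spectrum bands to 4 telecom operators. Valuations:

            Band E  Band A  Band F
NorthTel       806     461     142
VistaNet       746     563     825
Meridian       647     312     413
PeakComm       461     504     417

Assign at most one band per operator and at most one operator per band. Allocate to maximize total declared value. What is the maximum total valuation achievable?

Maximum total: $2135M

This is the linear assignment problem.
Optimal: NorthTel→Band E ($806M), PeakComm→Band A ($504M), VistaNet→Band F ($825M) — total 806+504+825 = $2135M.
Row-greedy (each operator in turn takes its best remaining band) gives $1943M, worse by 192.
Next-best assignment: Meridian→Band E, PeakComm→Band A, VistaNet→Band F = $1976M.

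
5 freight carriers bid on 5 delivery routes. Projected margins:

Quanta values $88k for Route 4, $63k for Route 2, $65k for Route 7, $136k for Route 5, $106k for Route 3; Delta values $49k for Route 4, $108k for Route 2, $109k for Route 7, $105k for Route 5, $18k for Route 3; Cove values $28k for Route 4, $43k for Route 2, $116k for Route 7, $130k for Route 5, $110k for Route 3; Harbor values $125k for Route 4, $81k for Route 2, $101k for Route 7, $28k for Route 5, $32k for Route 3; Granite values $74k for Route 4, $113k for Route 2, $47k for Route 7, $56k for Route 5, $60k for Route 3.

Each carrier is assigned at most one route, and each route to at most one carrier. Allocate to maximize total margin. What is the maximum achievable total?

Optimal: Quanta→Route 5 ($136k), Delta→Route 7 ($109k), Cove→Route 3 ($110k), Harbor→Route 4 ($125k), Granite→Route 2 ($113k) — total 136+109+110+125+113 = $593k.
Column-greedy (each route in turn goes to its best remaining carrier) gives $508k, worse by 85.
Next-best assignment: Quanta→Route 3, Delta→Route 7, Cove→Route 5, Harbor→Route 4, Granite→Route 2 = $583k.
No other one-to-one assignment exceeds $593k.

Maximum total: $593k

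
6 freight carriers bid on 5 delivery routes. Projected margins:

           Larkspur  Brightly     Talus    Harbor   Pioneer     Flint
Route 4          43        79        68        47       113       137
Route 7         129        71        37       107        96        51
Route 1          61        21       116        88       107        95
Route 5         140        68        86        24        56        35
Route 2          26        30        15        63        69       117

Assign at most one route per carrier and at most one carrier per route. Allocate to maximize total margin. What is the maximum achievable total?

This is a one-to-one assignment (maximum-weight bipartite matching).
Optimal: Pioneer→Route 4 ($113k), Harbor→Route 7 ($107k), Talus→Route 1 ($116k), Larkspur→Route 5 ($140k), Flint→Route 2 ($117k) — total 113+107+116+140+117 = $593k.
Every other assignment is strictly worse.

Max total: $593k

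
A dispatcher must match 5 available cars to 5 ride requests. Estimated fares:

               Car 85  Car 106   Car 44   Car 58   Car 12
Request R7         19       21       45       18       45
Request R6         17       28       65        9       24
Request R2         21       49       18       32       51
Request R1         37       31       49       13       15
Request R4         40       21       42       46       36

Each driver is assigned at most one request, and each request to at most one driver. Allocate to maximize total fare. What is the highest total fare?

This is a one-to-one assignment (maximum-weight bipartite matching).
Optimal: Car 85→Request R1 ($37), Car 106→Request R2 ($49), Car 44→Request R6 ($65), Car 58→Request R4 ($46), Car 12→Request R7 ($45) — total 37+49+65+46+45 = $242.
Column-greedy (each request in turn goes to its best remaining driver) gives $207, worse by 35.
Next-best assignment: Car 85→Request R1, Car 106→Request R7, Car 44→Request R6, Car 58→Request R4, Car 12→Request R2 = $220.
Every other assignment is strictly worse.

Maximum total: $242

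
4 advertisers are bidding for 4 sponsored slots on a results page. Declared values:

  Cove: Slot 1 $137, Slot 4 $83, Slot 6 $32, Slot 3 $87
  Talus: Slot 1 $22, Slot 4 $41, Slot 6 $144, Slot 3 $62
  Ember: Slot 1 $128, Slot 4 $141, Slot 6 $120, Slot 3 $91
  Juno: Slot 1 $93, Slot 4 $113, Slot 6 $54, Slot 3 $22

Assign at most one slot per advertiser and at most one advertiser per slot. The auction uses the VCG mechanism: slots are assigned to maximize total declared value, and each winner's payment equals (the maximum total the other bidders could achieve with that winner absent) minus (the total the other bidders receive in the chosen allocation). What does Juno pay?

Efficient allocation: Cove→Slot 1 ($137), Talus→Slot 6 ($144), Ember→Slot 3 ($91), Juno→Slot 4 ($113); total welfare W = $485.
Juno receives Slot 4 at value $113, so the others get W − 113 = $372.
Without Juno: best allocation of the remaining 3 bidders over all 4 slots is Cove→Slot 1 ($137), Talus→Slot 6 ($144), Ember→Slot 4 ($141), total $422.
VCG payment = (others' best without Juno) − (others' welfare with Juno) = 422 − 372 = $50.

Juno pays $50.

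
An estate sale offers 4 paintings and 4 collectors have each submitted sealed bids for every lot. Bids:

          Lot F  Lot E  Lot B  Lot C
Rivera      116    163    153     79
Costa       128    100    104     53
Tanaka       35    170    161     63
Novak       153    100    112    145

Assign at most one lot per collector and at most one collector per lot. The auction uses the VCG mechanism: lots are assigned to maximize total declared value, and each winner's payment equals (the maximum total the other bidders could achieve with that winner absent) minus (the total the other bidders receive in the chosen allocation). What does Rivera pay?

Rivera pays $9.

Efficient allocation: Rivera→Lot E ($163), Costa→Lot F ($128), Tanaka→Lot B ($161), Novak→Lot C ($145); total welfare W = $597.
Rivera receives Lot E at value $163, so the others get W − 163 = $434.
Without Rivera: best allocation of the remaining 3 bidders over all 4 lots is Costa→Lot F ($128), Tanaka→Lot E ($170), Novak→Lot C ($145), total $443.
VCG payment = (others' best without Rivera) − (others' welfare with Rivera) = 443 − 434 = $9.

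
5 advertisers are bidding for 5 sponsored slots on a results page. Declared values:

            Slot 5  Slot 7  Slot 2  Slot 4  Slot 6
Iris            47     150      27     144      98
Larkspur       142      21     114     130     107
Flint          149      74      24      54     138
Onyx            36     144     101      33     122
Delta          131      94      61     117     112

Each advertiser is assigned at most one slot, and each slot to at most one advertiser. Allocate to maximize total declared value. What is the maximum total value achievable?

Treat this as an assignment problem: match each advertiser to one slot.
Optimal: Iris→Slot 4 ($144), Larkspur→Slot 2 ($114), Flint→Slot 6 ($138), Onyx→Slot 7 ($144), Delta→Slot 5 ($131) — total 144+114+138+144+131 = $671.
Column-greedy (each slot in turn goes to its best remaining advertiser) gives $652, worse by 19.
Next-best assignment: Iris→Slot 4, Larkspur→Slot 2, Flint→Slot 5, Onyx→Slot 7, Delta→Slot 6 = $663.

Maximum total: $671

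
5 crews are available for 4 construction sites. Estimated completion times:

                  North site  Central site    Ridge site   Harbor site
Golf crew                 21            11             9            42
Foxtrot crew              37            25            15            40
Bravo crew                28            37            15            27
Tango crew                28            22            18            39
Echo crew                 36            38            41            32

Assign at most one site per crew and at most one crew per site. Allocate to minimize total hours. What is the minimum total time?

Min total: 81 hours

This is a one-to-one assignment (minimum-cost bipartite matching).
Optimal: Tango crew→North site (28 hours), Golf crew→Central site (11 hours), Foxtrot crew→Ridge site (15 hours), Bravo crew→Harbor site (27 hours) — total 28+11+15+27 = 81 hours.
Row-greedy (each crew in turn takes its cheapest remaining site) gives 89 hours, worse by 8.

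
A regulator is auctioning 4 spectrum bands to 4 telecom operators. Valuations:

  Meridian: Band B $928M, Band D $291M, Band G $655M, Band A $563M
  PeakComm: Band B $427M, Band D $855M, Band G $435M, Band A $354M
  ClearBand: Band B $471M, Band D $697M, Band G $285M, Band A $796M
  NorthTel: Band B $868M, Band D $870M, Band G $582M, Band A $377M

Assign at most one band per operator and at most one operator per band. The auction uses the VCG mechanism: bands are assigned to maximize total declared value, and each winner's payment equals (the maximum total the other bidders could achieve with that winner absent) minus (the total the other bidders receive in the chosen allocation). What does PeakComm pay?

Efficient allocation: Meridian→Band G ($655M), PeakComm→Band D ($855M), ClearBand→Band A ($796M), NorthTel→Band B ($868M); total welfare W = $3174M.
PeakComm receives Band D at value $855M, so the others get W − 855 = $2319M.
Without PeakComm: best allocation of the remaining 3 bidders over all 4 bands is Meridian→Band B ($928M), ClearBand→Band A ($796M), NorthTel→Band D ($870M), total $2594M.
VCG payment = (others' best without PeakComm) − (others' welfare with PeakComm) = 2594 − 2319 = $275M.

PeakComm pays $275M.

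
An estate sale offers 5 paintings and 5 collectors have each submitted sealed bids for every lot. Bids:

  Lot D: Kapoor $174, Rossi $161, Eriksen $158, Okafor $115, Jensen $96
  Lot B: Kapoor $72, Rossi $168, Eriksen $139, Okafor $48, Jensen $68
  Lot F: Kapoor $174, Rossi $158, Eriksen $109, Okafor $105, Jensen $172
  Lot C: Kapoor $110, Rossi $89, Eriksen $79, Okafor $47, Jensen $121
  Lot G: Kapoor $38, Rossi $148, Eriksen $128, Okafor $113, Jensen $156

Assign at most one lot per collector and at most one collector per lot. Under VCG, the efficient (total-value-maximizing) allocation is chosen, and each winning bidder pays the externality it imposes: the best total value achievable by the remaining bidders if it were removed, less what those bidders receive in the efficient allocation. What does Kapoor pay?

Kapoor pays $51.

Efficient allocation: Kapoor→Lot F ($174), Rossi→Lot B ($168), Eriksen→Lot D ($158), Okafor→Lot G ($113), Jensen→Lot C ($121); total welfare W = $734.
Kapoor receives Lot F at value $174, so the others get W − 174 = $560.
Without Kapoor: best allocation of the remaining 4 bidders over all 5 lots is Rossi→Lot B ($168), Eriksen→Lot D ($158), Okafor→Lot G ($113), Jensen→Lot F ($172), total $611.
VCG payment = (others' best without Kapoor) − (others' welfare with Kapoor) = 611 − 560 = $51.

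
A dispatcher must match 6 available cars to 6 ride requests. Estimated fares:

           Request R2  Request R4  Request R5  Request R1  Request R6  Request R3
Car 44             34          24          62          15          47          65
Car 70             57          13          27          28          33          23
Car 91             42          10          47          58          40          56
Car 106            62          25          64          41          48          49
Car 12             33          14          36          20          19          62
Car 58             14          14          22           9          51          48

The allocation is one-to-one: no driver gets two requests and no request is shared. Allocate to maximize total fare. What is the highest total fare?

Maximum total: $316

Optimal: Car 44→Request R4 ($24), Car 70→Request R2 ($57), Car 91→Request R1 ($58), Car 106→Request R5 ($64), Car 12→Request R3 ($62), Car 58→Request R6 ($51) — total 24+57+58+64+62+51 = $316.
Swapping Car 106↔Car 44 (Car 106→Request R4 $25, Car 44→Request R5 $62) loses 1.
Every other assignment is strictly worse.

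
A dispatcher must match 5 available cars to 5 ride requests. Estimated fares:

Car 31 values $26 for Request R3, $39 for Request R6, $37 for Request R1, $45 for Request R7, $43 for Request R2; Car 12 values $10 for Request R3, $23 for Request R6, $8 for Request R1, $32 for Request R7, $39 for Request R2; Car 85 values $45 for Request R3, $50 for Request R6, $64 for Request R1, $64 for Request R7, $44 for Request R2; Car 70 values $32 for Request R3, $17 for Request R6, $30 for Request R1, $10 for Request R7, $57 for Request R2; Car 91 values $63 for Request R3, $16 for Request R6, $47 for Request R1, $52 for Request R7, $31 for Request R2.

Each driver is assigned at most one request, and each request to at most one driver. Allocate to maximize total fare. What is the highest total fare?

Max total: $255

Optimal: Car 31→Request R6 ($39), Car 12→Request R7 ($32), Car 85→Request R1 ($64), Car 70→Request R2 ($57), Car 91→Request R3 ($63) — total 39+32+64+57+63 = $255.
Column-greedy (each request in turn goes to its best remaining driver) gives $239, worse by 16.
Every other assignment is strictly worse.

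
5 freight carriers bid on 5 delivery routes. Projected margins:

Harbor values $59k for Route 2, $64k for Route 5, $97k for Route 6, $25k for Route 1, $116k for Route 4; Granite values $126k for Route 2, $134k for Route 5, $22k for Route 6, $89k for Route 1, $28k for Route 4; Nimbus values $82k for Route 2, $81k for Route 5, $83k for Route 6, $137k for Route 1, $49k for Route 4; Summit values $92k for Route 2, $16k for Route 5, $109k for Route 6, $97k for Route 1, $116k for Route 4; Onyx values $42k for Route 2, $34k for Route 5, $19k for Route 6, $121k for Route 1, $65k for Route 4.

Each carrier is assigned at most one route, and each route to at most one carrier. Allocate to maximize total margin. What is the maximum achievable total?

Max total: $562k

Optimal: Harbor→Route 4 ($116k), Granite→Route 5 ($134k), Nimbus→Route 2 ($82k), Summit→Route 6 ($109k), Onyx→Route 1 ($121k) — total 116+134+82+109+121 = $562k.
Max-entry greedy (repeatedly take the single best remaining cell) gives $538k, worse by 24.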